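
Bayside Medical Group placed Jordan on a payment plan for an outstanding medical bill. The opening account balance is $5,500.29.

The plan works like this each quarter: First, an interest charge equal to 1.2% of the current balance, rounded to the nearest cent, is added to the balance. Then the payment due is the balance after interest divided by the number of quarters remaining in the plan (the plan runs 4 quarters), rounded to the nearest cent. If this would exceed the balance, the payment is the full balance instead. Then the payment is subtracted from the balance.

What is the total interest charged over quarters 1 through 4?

Quarter 1: $5,500.29 +$66.00 interest = $5,566.29; pay $1,391.57 → $4,174.72
Quarter 2: $4,174.72 +$50.10 interest = $4,224.82; pay $1,408.27 → $2,816.55
Quarter 3: $2,816.55 +$33.80 interest = $2,850.35; pay $1,425.18 → $1,425.17
Quarter 4: $1,425.17 +$17.10 interest = $1,442.27; pay $1,442.27 → $0.00
Total interest: $66.00 + $50.10 + $33.80 + $17.10 = $167.00

$167.00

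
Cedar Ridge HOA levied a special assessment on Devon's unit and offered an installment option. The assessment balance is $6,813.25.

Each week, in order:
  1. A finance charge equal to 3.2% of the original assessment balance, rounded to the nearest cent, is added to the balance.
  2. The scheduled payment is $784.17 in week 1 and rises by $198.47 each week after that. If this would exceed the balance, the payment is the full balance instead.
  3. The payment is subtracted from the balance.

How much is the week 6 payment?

$1,776.52

Week 1: opening $6,813.25; interest $218.02 → $7,031.27; payment $784.17; balance $6,247.10
Week 2: opening $6,247.10; interest $218.02 → $6,465.12; payment $982.64; balance $5,482.48
Week 3: opening $5,482.48; interest $218.02 → $5,700.50; payment $1,181.11; balance $4,519.39
Week 4: opening $4,519.39; interest $218.02 → $4,737.41; payment $1,379.58; balance $3,357.83
Week 5: opening $3,357.83; interest $218.02 → $3,575.85; payment $1,578.05; balance $1,997.80
Week 6: opening $1,997.80; interest $218.02 → $2,215.82; payment $1,776.52; balance $439.30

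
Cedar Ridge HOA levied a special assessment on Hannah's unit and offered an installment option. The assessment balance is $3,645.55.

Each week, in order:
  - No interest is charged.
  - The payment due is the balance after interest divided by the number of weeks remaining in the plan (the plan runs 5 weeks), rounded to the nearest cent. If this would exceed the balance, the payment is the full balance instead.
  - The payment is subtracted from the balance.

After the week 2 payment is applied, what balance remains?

# | Opening | Payment | End bal
1 | $3,645.55 | $729.11 | $2,916.44
2 | $2,916.44 | $729.11 | $2,187.33

$2,187.33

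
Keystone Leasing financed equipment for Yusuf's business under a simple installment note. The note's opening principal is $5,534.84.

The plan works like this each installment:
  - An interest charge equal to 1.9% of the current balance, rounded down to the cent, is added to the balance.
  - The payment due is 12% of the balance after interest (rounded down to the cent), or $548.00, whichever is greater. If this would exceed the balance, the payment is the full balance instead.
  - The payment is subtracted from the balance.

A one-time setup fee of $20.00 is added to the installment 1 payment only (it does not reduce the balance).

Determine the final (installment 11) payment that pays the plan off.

$496.16

Installment 1: $5,534.84 +$105.16 interest = $5,640.00; pay $676.80 (+ $20.00 fee) → $4,963.20
Installment 2: $4,963.20 +$94.30 interest = $5,057.50; pay $606.90 → $4,450.60
Installment 3: $4,450.60 +$84.56 interest = $4,535.16; pay $548.00 → $3,987.16
Installment 4: $3,987.16 +$75.75 interest = $4,062.91; pay $548.00 → $3,514.91
Installment 5: $3,514.91 +$66.78 interest = $3,581.69; pay $548.00 → $3,033.69
Installment 6: $3,033.69 +$57.64 interest = $3,091.33; pay $548.00 → $2,543.33
Installment 7: $2,543.33 +$48.32 interest = $2,591.65; pay $548.00 → $2,043.65
Installment 8: $2,043.65 +$38.82 interest = $2,082.47; pay $548.00 → $1,534.47
Installment 9: $1,534.47 +$29.15 interest = $1,563.62; pay $548.00 → $1,015.62
Installment 10: $1,015.62 +$19.29 interest = $1,034.91; pay $548.00 → $486.91
Installment 11: $486.91 +$9.25 interest = $496.16; pay $496.16 → $0.00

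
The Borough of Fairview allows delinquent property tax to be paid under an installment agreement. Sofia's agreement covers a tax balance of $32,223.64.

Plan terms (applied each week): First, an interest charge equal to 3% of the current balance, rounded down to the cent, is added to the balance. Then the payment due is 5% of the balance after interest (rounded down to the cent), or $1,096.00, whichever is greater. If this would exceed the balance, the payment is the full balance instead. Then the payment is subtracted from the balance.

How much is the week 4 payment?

Week 1: opening $32,223.64; interest $966.70 → $33,190.34; payment $1,659.51; balance $31,530.83
Week 2: opening $31,530.83; interest $945.92 → $32,476.75; payment $1,623.83; balance $30,852.92
Week 3: opening $30,852.92; interest $925.58 → $31,778.50; payment $1,588.92; balance $30,189.58
Week 4: opening $30,189.58; interest $905.68 → $31,095.26; payment $1,554.76; balance $29,540.50

$1,554.76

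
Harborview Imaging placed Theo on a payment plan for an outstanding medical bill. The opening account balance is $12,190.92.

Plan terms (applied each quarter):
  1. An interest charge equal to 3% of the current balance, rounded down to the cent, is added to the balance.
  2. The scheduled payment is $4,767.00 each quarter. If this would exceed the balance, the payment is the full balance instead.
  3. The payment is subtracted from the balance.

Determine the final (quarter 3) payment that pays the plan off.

Quarter 1: $12,190.92 +$365.72 interest = $12,556.64; pay $4,767.00 → $7,789.64
Quarter 2: $7,789.64 +$233.68 interest = $8,023.32; pay $4,767.00 → $3,256.32
Quarter 3: $3,256.32 +$97.68 interest = $3,354.00; pay $3,354.00 → $0.00

$3,354.00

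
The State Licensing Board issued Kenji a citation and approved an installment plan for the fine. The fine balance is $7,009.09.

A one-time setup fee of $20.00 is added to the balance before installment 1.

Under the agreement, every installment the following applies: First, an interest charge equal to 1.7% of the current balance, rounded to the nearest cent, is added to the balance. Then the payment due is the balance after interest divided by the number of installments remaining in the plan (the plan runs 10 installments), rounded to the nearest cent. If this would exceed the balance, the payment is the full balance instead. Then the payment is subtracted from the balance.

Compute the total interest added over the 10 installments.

Installment 1: $7,029.09 +$119.49 interest = $7,148.58; pay $714.86 → $6,433.72
Installment 2: $6,433.72 +$109.37 interest = $6,543.09; pay $727.01 → $5,816.08
Installment 3: $5,816.08 +$98.87 interest = $5,914.95; pay $739.37 → $5,175.58
Installment 4: $5,175.58 +$87.98 interest = $5,263.56; pay $751.94 → $4,511.62
Installment 5: $4,511.62 +$76.70 interest = $4,588.32; pay $764.72 → $3,823.60
Installment 6: $3,823.60 +$65.00 interest = $3,888.60; pay $777.72 → $3,110.88
Installment 7: $3,110.88 +$52.88 interest = $3,163.76; pay $790.94 → $2,372.82
Installment 8: $2,372.82 +$40.34 interest = $2,413.16; pay $804.39 → $1,608.77
Installment 9: $1,608.77 +$27.35 interest = $1,636.12; pay $818.06 → $818.06
Installment 10: $818.06 +$13.91 interest = $831.97; pay $831.97 → $0.00
Total interest: $119.49 + $109.37 + $98.87 + $87.98 + $76.70 + $65.00 + $52.88 + $40.34 + $27.35 + $13.91 = $691.89

$691.89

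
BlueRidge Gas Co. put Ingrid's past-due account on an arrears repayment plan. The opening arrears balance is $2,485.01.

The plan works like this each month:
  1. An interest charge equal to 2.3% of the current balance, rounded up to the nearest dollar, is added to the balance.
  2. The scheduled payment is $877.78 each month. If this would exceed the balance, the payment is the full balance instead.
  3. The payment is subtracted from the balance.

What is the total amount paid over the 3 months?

Month 1: opening $2,485.01; interest $58.00 → $2,543.01; payment $877.78; balance $1,665.23
Month 2: opening $1,665.23; interest $39.00 → $1,704.23; payment $877.78; balance $826.45
Month 3: opening $826.45; interest $20.00 → $846.45; payment $846.45; balance $0.00
Total paid: $2,602.01

$2,602.01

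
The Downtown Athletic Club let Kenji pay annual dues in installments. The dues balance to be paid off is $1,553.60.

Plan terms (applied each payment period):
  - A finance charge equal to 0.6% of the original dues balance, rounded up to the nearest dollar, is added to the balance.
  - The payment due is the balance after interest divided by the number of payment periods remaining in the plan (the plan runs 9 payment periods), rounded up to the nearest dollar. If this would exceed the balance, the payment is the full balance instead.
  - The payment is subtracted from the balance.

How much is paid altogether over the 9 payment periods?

# | Opening | Interest | Payment | End bal
1 | $1,553.60 | $10.00 | $174.00 | $1,389.60
2 | $1,389.60 | $10.00 | $175.00 | $1,224.60
3 | $1,224.60 | $10.00 | $177.00 | $1,057.60
4 | $1,057.60 | $10.00 | $178.00 | $889.60
5 | $889.60 | $10.00 | $180.00 | $719.60
6 | $719.60 | $10.00 | $183.00 | $546.60
7 | $546.60 | $10.00 | $186.00 | $370.60
8 | $370.60 | $10.00 | $191.00 | $189.60
9 | $189.60 | $10.00 | $199.60 | $0.00
Total paid: $1,643.60

$1,643.60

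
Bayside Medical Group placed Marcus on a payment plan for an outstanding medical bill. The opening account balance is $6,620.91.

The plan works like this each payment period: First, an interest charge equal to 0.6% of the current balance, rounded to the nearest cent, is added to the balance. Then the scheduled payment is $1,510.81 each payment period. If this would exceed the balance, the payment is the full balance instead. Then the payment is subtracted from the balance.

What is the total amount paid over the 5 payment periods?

$6,730.75

# | Opening | Interest | Payment | End bal
1 | $6,620.91 | $39.73 | $1,510.81 | $5,149.83
2 | $5,149.83 | $30.90 | $1,510.81 | $3,669.92
3 | $3,669.92 | $22.02 | $1,510.81 | $2,181.13
4 | $2,181.13 | $13.09 | $1,510.81 | $683.41
5 | $683.41 | $4.10 | $687.51 | $0.00
Total paid: $6,730.75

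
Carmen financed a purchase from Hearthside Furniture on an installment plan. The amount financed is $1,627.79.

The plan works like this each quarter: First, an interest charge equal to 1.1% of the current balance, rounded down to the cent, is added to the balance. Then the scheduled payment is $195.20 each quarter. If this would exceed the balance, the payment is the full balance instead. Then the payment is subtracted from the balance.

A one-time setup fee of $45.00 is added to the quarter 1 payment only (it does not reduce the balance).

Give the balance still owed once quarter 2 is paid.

$1,271.24

Quarter 1: $1,627.79 +$17.90 interest = $1,645.69; pay $195.20 (+ $45.00 fee) → $1,450.49
Quarter 2: $1,450.49 +$15.95 interest = $1,466.44; pay $195.20 → $1,271.24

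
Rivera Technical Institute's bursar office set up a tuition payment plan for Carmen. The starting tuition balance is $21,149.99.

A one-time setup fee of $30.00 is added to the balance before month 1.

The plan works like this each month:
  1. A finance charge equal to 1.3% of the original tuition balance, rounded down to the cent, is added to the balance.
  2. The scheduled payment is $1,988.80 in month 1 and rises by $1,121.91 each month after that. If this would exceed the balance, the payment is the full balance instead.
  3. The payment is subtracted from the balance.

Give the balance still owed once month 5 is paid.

Month 1: $21,179.99 +$274.94 interest = $21,454.93; pay $1,988.80 → $19,466.13
Month 2: $19,466.13 +$274.94 interest = $19,741.07; pay $3,110.71 → $16,630.36
Month 3: $16,630.36 +$274.94 interest = $16,905.30; pay $4,232.62 → $12,672.68
Month 4: $12,672.68 +$274.94 interest = $12,947.62; pay $5,354.53 → $7,593.09
Month 5: $7,593.09 +$274.94 interest = $7,868.03; pay $6,476.44 → $1,391.59

$1,391.59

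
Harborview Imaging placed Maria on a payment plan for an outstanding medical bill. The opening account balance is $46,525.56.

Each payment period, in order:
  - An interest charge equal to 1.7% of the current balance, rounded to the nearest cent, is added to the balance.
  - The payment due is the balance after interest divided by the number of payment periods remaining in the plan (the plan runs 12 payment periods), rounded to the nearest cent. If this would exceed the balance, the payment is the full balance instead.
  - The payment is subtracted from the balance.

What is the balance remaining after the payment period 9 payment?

Payment period 1: $46,525.56 +$790.93 interest = $47,316.49; pay $3,943.04 → $43,373.45
Payment period 2: $43,373.45 +$737.35 interest = $44,110.80; pay $4,010.07 → $40,100.73
Payment period 3: $40,100.73 +$681.71 interest = $40,782.44; pay $4,078.24 → $36,704.20
Payment period 4: $36,704.20 +$623.97 interest = $37,328.17; pay $4,147.57 → $33,180.60
Payment period 5: $33,180.60 +$564.07 interest = $33,744.67; pay $4,218.08 → $29,526.59
Payment period 6: $29,526.59 +$501.95 interest = $30,028.54; pay $4,289.79 → $25,738.75
Payment period 7: $25,738.75 +$437.56 interest = $26,176.31; pay $4,362.72 → $21,813.59
Payment period 8: $21,813.59 +$370.83 interest = $22,184.42; pay $4,436.88 → $17,747.54
Payment period 9: $17,747.54 +$301.71 interest = $18,049.25; pay $4,512.31 → $13,536.94

$13,536.94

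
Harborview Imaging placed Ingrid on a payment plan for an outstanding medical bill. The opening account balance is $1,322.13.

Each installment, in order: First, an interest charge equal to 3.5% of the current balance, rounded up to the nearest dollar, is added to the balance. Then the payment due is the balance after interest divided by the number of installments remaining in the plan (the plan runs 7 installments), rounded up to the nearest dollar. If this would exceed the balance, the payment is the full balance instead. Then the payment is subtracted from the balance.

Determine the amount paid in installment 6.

Installment 1: $1,322.13 +$47.00 interest = $1,369.13; pay $196.00 → $1,173.13
Installment 2: $1,173.13 +$42.00 interest = $1,215.13; pay $203.00 → $1,012.13
Installment 3: $1,012.13 +$36.00 interest = $1,048.13; pay $210.00 → $838.13
Installment 4: $838.13 +$30.00 interest = $868.13; pay $218.00 → $650.13
Installment 5: $650.13 +$23.00 interest = $673.13; pay $225.00 → $448.13
Installment 6: $448.13 +$16.00 interest = $464.13; pay $233.00 → $231.13

$233.00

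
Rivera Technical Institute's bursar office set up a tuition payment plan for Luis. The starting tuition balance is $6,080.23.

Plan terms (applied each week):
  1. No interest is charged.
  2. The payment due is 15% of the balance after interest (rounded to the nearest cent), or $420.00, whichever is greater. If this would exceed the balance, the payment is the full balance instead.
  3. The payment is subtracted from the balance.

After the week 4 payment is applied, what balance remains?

$3,173.92

# | Opening | Payment | End bal
1 | $6,080.23 | $912.03 | $5,168.20
2 | $5,168.20 | $775.23 | $4,392.97
3 | $4,392.97 | $658.95 | $3,734.02
4 | $3,734.02 | $560.10 | $3,173.92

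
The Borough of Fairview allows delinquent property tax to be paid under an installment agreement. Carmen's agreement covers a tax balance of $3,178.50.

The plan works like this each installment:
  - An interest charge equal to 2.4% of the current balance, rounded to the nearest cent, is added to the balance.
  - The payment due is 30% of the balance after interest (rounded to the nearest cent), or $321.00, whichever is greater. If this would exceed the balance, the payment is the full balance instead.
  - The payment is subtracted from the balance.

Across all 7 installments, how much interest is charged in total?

Installment 1: $3,178.50 +$76.28 interest = $3,254.78; pay $976.43 → $2,278.35
Installment 2: $2,278.35 +$54.68 interest = $2,333.03; pay $699.91 → $1,633.12
Installment 3: $1,633.12 +$39.19 interest = $1,672.31; pay $501.69 → $1,170.62
Installment 4: $1,170.62 +$28.09 interest = $1,198.71; pay $359.61 → $839.10
Installment 5: $839.10 +$20.14 interest = $859.24; pay $321.00 → $538.24
Installment 6: $538.24 +$12.92 interest = $551.16; pay $321.00 → $230.16
Installment 7: $230.16 +$5.52 interest = $235.68; pay $235.68 → $0.00
Total interest: $76.28 + $54.68 + $39.19 + $28.09 + $20.14 + $12.92 + $5.52 = $236.82

$236.82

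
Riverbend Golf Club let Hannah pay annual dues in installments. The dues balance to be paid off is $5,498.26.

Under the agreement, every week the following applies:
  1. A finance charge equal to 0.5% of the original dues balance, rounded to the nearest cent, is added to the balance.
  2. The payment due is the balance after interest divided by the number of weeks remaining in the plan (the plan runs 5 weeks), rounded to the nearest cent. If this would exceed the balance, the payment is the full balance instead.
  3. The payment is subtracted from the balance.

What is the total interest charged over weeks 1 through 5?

$137.45

Week 1: opening $5,498.26; interest $27.49 → $5,525.75; payment $1,105.15; balance $4,420.60
Week 2: opening $4,420.60; interest $27.49 → $4,448.09; payment $1,112.02; balance $3,336.07
Week 3: opening $3,336.07; interest $27.49 → $3,363.56; payment $1,121.19; balance $2,242.37
Week 4: opening $2,242.37; interest $27.49 → $2,269.86; payment $1,134.93; balance $1,134.93
Week 5: opening $1,134.93; interest $27.49 → $1,162.42; payment $1,162.42; balance $0.00
Total interest: $27.49 + $27.49 + $27.49 + $27.49 + $27.49 = $137.45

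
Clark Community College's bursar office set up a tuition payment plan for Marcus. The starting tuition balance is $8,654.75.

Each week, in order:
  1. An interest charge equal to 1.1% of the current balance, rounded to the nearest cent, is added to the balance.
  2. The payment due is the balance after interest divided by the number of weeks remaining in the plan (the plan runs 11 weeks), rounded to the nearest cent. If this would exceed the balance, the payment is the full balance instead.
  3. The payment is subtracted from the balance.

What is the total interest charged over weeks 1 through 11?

Week 1: opening $8,654.75; interest $95.20 → $8,749.95; payment $795.45; balance $7,954.50
Week 2: opening $7,954.50; interest $87.50 → $8,042.00; payment $804.20; balance $7,237.80
Week 3: opening $7,237.80; interest $79.62 → $7,317.42; payment $813.05; balance $6,504.37
Week 4: opening $6,504.37; interest $71.55 → $6,575.92; payment $821.99; balance $5,753.93
Week 5: opening $5,753.93; interest $63.29 → $5,817.22; payment $831.03; balance $4,986.19
Week 6: opening $4,986.19; interest $54.85 → $5,041.04; payment $840.17; balance $4,200.87
Week 7: opening $4,200.87; interest $46.21 → $4,247.08; payment $849.42; balance $3,397.66
Week 8: opening $3,397.66; interest $37.37 → $3,435.03; payment $858.76; balance $2,576.27
Week 9: opening $2,576.27; interest $28.34 → $2,604.61; payment $868.20; balance $1,736.41
Week 10: opening $1,736.41; interest $19.10 → $1,755.51; payment $877.76; balance $877.75
Week 11: opening $877.75; interest $9.66 → $887.41; payment $887.41; balance $0.00
Total interest: $95.20 + $87.50 + $79.62 + $71.55 + $63.29 + $54.85 + $46.21 + $37.37 + $28.34 + $19.10 + $9.66 = $592.69

$592.69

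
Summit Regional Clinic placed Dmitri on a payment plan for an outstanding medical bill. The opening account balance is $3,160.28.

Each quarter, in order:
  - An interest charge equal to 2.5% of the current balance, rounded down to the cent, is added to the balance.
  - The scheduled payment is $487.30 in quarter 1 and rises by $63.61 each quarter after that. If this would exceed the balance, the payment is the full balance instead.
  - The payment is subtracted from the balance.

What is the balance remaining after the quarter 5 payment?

$361.92

Quarter 1: $3,160.28 +$79.00 interest = $3,239.28; pay $487.30 → $2,751.98
Quarter 2: $2,751.98 +$68.79 interest = $2,820.77; pay $550.91 → $2,269.86
Quarter 3: $2,269.86 +$56.74 interest = $2,326.60; pay $614.52 → $1,712.08
Quarter 4: $1,712.08 +$42.80 interest = $1,754.88; pay $678.13 → $1,076.75
Quarter 5: $1,076.75 +$26.91 interest = $1,103.66; pay $741.74 → $361.92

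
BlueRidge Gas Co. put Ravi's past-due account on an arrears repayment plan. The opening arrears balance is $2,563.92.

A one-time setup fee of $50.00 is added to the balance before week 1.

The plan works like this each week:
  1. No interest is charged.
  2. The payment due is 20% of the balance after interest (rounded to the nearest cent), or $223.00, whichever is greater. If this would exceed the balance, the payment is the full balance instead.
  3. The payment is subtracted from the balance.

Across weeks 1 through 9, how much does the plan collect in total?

# | Opening | Payment | End bal
1 | $2,613.92 | $522.78 | $2,091.14
2 | $2,091.14 | $418.23 | $1,672.91
3 | $1,672.91 | $334.58 | $1,338.33
4 | $1,338.33 | $267.67 | $1,070.66
5 | $1,070.66 | $223.00 | $847.66
6 | $847.66 | $223.00 | $624.66
7 | $624.66 | $223.00 | $401.66
8 | $401.66 | $223.00 | $178.66
9 | $178.66 | $178.66 | $0.00
Total paid: $2,613.92

$2,613.92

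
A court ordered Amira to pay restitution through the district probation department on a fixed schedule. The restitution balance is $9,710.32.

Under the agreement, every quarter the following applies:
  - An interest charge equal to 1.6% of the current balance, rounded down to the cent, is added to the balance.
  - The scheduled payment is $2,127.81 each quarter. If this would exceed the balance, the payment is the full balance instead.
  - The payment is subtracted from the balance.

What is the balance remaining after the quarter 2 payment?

$5,733.86

Quarter 1: opening $9,710.32; interest $155.36 → $9,865.68; payment $2,127.81; balance $7,737.87
Quarter 2: opening $7,737.87; interest $123.80 → $7,861.67; payment $2,127.81; balance $5,733.86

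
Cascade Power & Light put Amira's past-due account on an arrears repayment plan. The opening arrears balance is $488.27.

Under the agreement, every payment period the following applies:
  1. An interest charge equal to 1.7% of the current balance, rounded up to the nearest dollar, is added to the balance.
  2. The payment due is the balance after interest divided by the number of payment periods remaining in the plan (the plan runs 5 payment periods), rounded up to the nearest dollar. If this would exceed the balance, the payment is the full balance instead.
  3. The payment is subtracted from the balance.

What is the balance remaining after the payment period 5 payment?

$0.00

# | Opening | Interest | Payment | End bal
1 | $488.27 | $9.00 | $100.00 | $397.27
2 | $397.27 | $7.00 | $102.00 | $302.27
3 | $302.27 | $6.00 | $103.00 | $205.27
4 | $205.27 | $4.00 | $105.00 | $104.27
5 | $104.27 | $2.00 | $106.27 | $0.00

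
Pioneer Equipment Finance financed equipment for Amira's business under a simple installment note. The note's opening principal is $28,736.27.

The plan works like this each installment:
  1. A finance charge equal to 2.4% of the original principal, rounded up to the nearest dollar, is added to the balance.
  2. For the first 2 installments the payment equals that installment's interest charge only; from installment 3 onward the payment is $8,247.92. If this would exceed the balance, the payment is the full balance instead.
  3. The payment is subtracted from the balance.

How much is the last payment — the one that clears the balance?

$6,752.51

Installment 1: opening $28,736.27; interest $690.00 → $29,426.27; payment $690.00; balance $28,736.27
Installment 2: opening $28,736.27; interest $690.00 → $29,426.27; payment $690.00; balance $28,736.27
Installment 3: opening $28,736.27; interest $690.00 → $29,426.27; payment $8,247.92; balance $21,178.35
Installment 4: opening $21,178.35; interest $690.00 → $21,868.35; payment $8,247.92; balance $13,620.43
Installment 5: opening $13,620.43; interest $690.00 → $14,310.43; payment $8,247.92; balance $6,062.51
Installment 6: opening $6,062.51; interest $690.00 → $6,752.51; payment $6,752.51; balance $0.00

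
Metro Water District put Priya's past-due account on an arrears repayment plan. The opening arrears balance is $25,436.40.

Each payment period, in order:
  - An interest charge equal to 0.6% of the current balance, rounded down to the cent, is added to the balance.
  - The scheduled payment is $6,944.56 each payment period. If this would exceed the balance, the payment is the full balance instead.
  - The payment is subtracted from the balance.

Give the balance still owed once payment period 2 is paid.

Payment period 1: $25,436.40 +$152.61 interest = $25,589.01; pay $6,944.56 → $18,644.45
Payment period 2: $18,644.45 +$111.86 interest = $18,756.31; pay $6,944.56 → $11,811.75

$11,811.75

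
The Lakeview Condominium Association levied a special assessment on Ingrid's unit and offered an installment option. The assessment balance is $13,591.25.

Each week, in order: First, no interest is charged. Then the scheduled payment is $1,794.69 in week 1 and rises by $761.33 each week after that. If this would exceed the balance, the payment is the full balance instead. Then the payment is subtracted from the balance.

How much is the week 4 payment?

Week 1: $13,591.25 − $1,794.69 → $11,796.56
Week 2: $11,796.56 − $2,556.02 → $9,240.54
Week 3: $9,240.54 − $3,317.35 → $5,923.19
Week 4: $5,923.19 − $4,078.68 → $1,844.51

$4,078.68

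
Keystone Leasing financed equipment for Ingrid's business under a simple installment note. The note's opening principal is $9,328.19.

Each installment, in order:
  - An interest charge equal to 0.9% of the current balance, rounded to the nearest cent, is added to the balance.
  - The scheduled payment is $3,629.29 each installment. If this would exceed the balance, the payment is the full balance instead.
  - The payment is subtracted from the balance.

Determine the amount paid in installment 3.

# | Opening | Interest | Payment | End bal
1 | $9,328.19 | $83.95 | $3,629.29 | $5,782.85
2 | $5,782.85 | $52.05 | $3,629.29 | $2,205.61
3 | $2,205.61 | $19.85 | $2,225.46 | $0.00

$2,225.46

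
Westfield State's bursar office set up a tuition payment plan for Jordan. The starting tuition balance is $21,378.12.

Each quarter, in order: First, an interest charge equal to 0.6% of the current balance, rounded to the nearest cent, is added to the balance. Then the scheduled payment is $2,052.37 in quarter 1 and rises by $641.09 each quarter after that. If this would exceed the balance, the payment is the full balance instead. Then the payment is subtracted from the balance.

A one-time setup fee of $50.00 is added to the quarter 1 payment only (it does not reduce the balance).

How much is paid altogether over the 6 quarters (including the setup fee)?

$21,945.88

Quarter 1: $21,378.12 +$128.27 interest = $21,506.39; pay $2,052.37 (+ $50.00 fee) → $19,454.02
Quarter 2: $19,454.02 +$116.72 interest = $19,570.74; pay $2,693.46 → $16,877.28
Quarter 3: $16,877.28 +$101.26 interest = $16,978.54; pay $3,334.55 → $13,643.99
Quarter 4: $13,643.99 +$81.86 interest = $13,725.85; pay $3,975.64 → $9,750.21
Quarter 5: $9,750.21 +$58.50 interest = $9,808.71; pay $4,616.73 → $5,191.98
Quarter 6: $5,191.98 +$31.15 interest = $5,223.13; pay $5,223.13 → $0.00
Total paid: $21,945.88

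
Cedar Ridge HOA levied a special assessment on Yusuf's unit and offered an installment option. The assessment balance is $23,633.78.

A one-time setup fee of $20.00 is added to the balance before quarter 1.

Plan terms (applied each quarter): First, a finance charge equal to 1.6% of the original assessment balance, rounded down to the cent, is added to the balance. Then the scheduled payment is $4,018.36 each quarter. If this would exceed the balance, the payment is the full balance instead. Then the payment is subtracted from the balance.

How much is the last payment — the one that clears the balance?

Quarter 1: opening $23,653.78; interest $378.14 → $24,031.92; payment $4,018.36; balance $20,013.56
Quarter 2: opening $20,013.56; interest $378.14 → $20,391.70; payment $4,018.36; balance $16,373.34
Quarter 3: opening $16,373.34; interest $378.14 → $16,751.48; payment $4,018.36; balance $12,733.12
Quarter 4: opening $12,733.12; interest $378.14 → $13,111.26; payment $4,018.36; balance $9,092.90
Quarter 5: opening $9,092.90; interest $378.14 → $9,471.04; payment $4,018.36; balance $5,452.68
Quarter 6: opening $5,452.68; interest $378.14 → $5,830.82; payment $4,018.36; balance $1,812.46
Quarter 7: opening $1,812.46; interest $378.14 → $2,190.60; payment $2,190.60; balance $0.00

$2,190.60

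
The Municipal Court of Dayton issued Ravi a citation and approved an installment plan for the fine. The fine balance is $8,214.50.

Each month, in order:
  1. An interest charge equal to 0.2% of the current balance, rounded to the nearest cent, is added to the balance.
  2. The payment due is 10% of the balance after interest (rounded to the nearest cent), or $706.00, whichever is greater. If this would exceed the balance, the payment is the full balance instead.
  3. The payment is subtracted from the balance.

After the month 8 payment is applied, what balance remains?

Month 1: opening $8,214.50; interest $16.43 → $8,230.93; payment $823.09; balance $7,407.84
Month 2: opening $7,407.84; interest $14.82 → $7,422.66; payment $742.27; balance $6,680.39
Month 3: opening $6,680.39; interest $13.36 → $6,693.75; payment $706.00; balance $5,987.75
Month 4: opening $5,987.75; interest $11.98 → $5,999.73; payment $706.00; balance $5,293.73
Month 5: opening $5,293.73; interest $10.59 → $5,304.32; payment $706.00; balance $4,598.32
Month 6: opening $4,598.32; interest $9.20 → $4,607.52; payment $706.00; balance $3,901.52
Month 7: opening $3,901.52; interest $7.80 → $3,909.32; payment $706.00; balance $3,203.32
Month 8: opening $3,203.32; interest $6.41 → $3,209.73; payment $706.00; balance $2,503.73

$2,503.73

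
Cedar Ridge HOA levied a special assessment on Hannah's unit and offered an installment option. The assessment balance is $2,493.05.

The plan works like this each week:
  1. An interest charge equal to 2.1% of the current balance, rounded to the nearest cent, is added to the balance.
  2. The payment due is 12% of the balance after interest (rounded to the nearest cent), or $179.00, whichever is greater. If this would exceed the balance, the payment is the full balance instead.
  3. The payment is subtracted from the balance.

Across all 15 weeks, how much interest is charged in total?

$371.94

Week 1: opening $2,493.05; interest $52.35 → $2,545.40; payment $305.45; balance $2,239.95
Week 2: opening $2,239.95; interest $47.04 → $2,286.99; payment $274.44; balance $2,012.55
Week 3: opening $2,012.55; interest $42.26 → $2,054.81; payment $246.58; balance $1,808.23
Week 4: opening $1,808.23; interest $37.97 → $1,846.20; payment $221.54; balance $1,624.66
Week 5: opening $1,624.66; interest $34.12 → $1,658.78; payment $199.05; balance $1,459.73
Week 6: opening $1,459.73; interest $30.65 → $1,490.38; payment $179.00; balance $1,311.38
Week 7: opening $1,311.38; interest $27.54 → $1,338.92; payment $179.00; balance $1,159.92
Week 8: opening $1,159.92; interest $24.36 → $1,184.28; payment $179.00; balance $1,005.28
Week 9: opening $1,005.28; interest $21.11 → $1,026.39; payment $179.00; balance $847.39
Week 10: opening $847.39; interest $17.80 → $865.19; payment $179.00; balance $686.19
Week 11: opening $686.19; interest $14.41 → $700.60; payment $179.00; balance $521.60
Week 12: opening $521.60; interest $10.95 → $532.55; payment $179.00; balance $353.55
Week 13: opening $353.55; interest $7.42 → $360.97; payment $179.00; balance $181.97
Week 14: opening $181.97; interest $3.82 → $185.79; payment $179.00; balance $6.79
Week 15: opening $6.79; interest $0.14 → $6.93; payment $6.93; balance $0.00
Total interest: $52.35 + $47.04 + $42.26 + $37.97 + $34.12 + $30.65 + $27.54 + $24.36 + $21.11 + $17.80 + $14.41 + $10.95 + $7.42 + $3.82 + $0.14 = $371.94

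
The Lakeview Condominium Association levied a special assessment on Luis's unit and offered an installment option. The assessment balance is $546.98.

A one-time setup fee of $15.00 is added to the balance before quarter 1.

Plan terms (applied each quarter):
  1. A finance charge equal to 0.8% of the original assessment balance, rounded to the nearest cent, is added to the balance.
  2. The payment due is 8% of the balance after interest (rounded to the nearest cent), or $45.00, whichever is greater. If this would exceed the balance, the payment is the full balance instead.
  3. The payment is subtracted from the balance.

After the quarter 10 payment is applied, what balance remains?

$155.47

Quarter 1: $561.98 +$4.38 interest = $566.36; pay $45.31 → $521.05
Quarter 2: $521.05 +$4.38 interest = $525.43; pay $45.00 → $480.43
Quarter 3: $480.43 +$4.38 interest = $484.81; pay $45.00 → $439.81
Quarter 4: $439.81 +$4.38 interest = $444.19; pay $45.00 → $399.19
Quarter 5: $399.19 +$4.38 interest = $403.57; pay $45.00 → $358.57
Quarter 6: $358.57 +$4.38 interest = $362.95; pay $45.00 → $317.95
Quarter 7: $317.95 +$4.38 interest = $322.33; pay $45.00 → $277.33
Quarter 8: $277.33 +$4.38 interest = $281.71; pay $45.00 → $236.71
Quarter 9: $236.71 +$4.38 interest = $241.09; pay $45.00 → $196.09
Quarter 10: $196.09 +$4.38 interest = $200.47; pay $45.00 → $155.47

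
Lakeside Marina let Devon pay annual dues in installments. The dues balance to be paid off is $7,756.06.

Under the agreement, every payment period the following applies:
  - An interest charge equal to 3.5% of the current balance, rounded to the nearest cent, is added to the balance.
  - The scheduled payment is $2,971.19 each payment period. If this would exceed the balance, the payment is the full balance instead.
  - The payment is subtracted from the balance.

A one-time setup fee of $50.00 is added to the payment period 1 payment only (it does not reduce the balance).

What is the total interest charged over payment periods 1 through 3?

Payment period 1: $7,756.06 +$271.46 interest = $8,027.52; pay $2,971.19 (+ $50.00 fee) → $5,056.33
Payment period 2: $5,056.33 +$176.97 interest = $5,233.30; pay $2,971.19 → $2,262.11
Payment period 3: $2,262.11 +$79.17 interest = $2,341.28; pay $2,341.28 → $0.00
Total interest: $271.46 + $176.97 + $79.17 = $527.60

$527.60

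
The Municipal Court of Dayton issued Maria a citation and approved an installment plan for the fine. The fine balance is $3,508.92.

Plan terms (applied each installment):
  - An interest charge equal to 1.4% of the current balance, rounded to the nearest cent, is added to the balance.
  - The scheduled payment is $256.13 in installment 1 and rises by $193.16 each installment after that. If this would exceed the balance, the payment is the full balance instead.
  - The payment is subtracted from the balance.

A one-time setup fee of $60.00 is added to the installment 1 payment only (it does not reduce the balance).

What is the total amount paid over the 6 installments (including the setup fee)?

Installment 1: opening $3,508.92; interest $49.12 → $3,558.04; payment $256.13 (+ $60.00 fee); balance $3,301.91
Installment 2: opening $3,301.91; interest $46.23 → $3,348.14; payment $449.29; balance $2,898.85
Installment 3: opening $2,898.85; interest $40.58 → $2,939.43; payment $642.45; balance $2,296.98
Installment 4: opening $2,296.98; interest $32.16 → $2,329.14; payment $835.61; balance $1,493.53
Installment 5: opening $1,493.53; interest $20.91 → $1,514.44; payment $1,028.77; balance $485.67
Installment 6: opening $485.67; interest $6.80 → $492.47; payment $492.47; balance $0.00
Total paid: $3,764.72

$3,764.72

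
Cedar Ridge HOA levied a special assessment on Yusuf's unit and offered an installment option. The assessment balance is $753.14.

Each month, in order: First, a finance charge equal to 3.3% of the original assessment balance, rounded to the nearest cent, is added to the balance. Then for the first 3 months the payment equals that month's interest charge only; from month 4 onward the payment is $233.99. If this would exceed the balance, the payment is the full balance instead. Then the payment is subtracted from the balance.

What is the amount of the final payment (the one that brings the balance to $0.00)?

Month 1: opening $753.14; interest $24.85 → $777.99; payment $24.85; balance $753.14
Month 2: opening $753.14; interest $24.85 → $777.99; payment $24.85; balance $753.14
Month 3: opening $753.14; interest $24.85 → $777.99; payment $24.85; balance $753.14
Month 4: opening $753.14; interest $24.85 → $777.99; payment $233.99; balance $544.00
Month 5: opening $544.00; interest $24.85 → $568.85; payment $233.99; balance $334.86
Month 6: opening $334.86; interest $24.85 → $359.71; payment $233.99; balance $125.72
Month 7: opening $125.72; interest $24.85 → $150.57; payment $150.57; balance $0.00

$150.57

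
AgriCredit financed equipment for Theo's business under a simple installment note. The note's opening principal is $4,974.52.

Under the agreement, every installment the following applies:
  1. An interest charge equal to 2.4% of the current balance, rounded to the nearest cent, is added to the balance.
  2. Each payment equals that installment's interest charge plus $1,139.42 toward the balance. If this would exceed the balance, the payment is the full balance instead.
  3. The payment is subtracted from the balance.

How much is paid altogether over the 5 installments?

$5,298.00

Installment 1: opening $4,974.52; interest $119.39 → $5,093.91; payment $1,258.81; balance $3,835.10
Installment 2: opening $3,835.10; interest $92.04 → $3,927.14; payment $1,231.46; balance $2,695.68
Installment 3: opening $2,695.68; interest $64.70 → $2,760.38; payment $1,204.12; balance $1,556.26
Installment 4: opening $1,556.26; interest $37.35 → $1,593.61; payment $1,176.77; balance $416.84
Installment 5: opening $416.84; interest $10.00 → $426.84; payment $426.84; balance $0.00
Total paid: $5,298.00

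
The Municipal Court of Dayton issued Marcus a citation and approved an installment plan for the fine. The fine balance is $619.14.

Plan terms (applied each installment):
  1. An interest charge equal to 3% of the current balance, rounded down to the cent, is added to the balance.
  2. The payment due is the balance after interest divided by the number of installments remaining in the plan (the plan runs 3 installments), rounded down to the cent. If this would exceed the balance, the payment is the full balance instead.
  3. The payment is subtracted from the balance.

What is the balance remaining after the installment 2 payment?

# | Opening | Interest | Payment | End bal
1 | $619.14 | $18.57 | $212.57 | $425.14
2 | $425.14 | $12.75 | $218.94 | $218.95

$218.95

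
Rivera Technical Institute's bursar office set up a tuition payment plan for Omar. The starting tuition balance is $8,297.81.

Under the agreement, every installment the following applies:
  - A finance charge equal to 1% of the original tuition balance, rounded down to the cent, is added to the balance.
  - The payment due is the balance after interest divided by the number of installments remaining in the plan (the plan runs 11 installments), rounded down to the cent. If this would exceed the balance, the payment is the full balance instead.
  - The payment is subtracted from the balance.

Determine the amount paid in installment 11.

$1,004.92

Installment 1: $8,297.81 +$82.97 interest = $8,380.78; pay $761.88 → $7,618.90
Installment 2: $7,618.90 +$82.97 interest = $7,701.87; pay $770.18 → $6,931.69
Installment 3: $6,931.69 +$82.97 interest = $7,014.66; pay $779.40 → $6,235.26
Installment 4: $6,235.26 +$82.97 interest = $6,318.23; pay $789.77 → $5,528.46
Installment 5: $5,528.46 +$82.97 interest = $5,611.43; pay $801.63 → $4,809.80
Installment 6: $4,809.80 +$82.97 interest = $4,892.77; pay $815.46 → $4,077.31
Installment 7: $4,077.31 +$82.97 interest = $4,160.28; pay $832.05 → $3,328.23
Installment 8: $3,328.23 +$82.97 interest = $3,411.20; pay $852.80 → $2,558.40
Installment 9: $2,558.40 +$82.97 interest = $2,641.37; pay $880.45 → $1,760.92
Installment 10: $1,760.92 +$82.97 interest = $1,843.89; pay $921.94 → $921.95
Installment 11: $921.95 +$82.97 interest = $1,004.92; pay $1,004.92 → $0.00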